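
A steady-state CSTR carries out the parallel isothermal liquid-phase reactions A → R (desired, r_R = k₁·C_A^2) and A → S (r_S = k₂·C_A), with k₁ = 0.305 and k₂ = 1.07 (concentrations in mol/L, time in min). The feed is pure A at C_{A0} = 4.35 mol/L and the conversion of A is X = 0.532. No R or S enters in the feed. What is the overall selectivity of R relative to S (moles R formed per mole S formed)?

0.580

Exit C_A = C_{A0}(1−X) = 4.35×0.468 = 2.036 mol/L.
In a CSTR the entire volume is at exit conditions, so r_R = 0.305×2.036^2 = 1.264 and r_S = 1.07×2.036 = 2.178.
Overall selectivity = C_R/C_S = r_Rτ/(r_Sτ) = r_R/r_S = 0.580.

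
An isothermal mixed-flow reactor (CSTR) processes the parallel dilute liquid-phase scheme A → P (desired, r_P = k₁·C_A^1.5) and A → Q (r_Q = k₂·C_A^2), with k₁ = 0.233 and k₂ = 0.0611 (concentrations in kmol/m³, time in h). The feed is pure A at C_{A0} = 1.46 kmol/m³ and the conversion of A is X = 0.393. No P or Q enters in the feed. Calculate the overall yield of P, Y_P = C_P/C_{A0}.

Exit C_A = C_{A0}(1−X) = 1.46×0.607 = 0.8862 kmol/m³.
A CSTR operates uniformly at the exit composition, giving r_P = 0.1944 and r_Q = 0.04799 (each k·C_A^n at C_A = 0.8862).
Fraction of consumed A going to P: r_P/(r_P+r_Q) = 0.8020.
C_P = 0.8020·C_{A0}·X = 0.8020×1.46×0.393 = 0.460 kmol/m³; Y_P = C_P/C_{A0} = 0.315.

0.315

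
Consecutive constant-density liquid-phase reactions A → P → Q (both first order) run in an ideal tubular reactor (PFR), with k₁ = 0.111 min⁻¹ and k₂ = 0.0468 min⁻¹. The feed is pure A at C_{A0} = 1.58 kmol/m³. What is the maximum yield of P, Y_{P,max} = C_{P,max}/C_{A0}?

0.533

For a first-order series the maximum intermediate yield is C_{P,max}/C_{A0} = (k₁/k₂)^[k₂/(k₂−k₁)].
= (0.111/0.0468)^(0.0468/(0.0468−0.111)) = (2.372)^(-0.7290) = 0.5328.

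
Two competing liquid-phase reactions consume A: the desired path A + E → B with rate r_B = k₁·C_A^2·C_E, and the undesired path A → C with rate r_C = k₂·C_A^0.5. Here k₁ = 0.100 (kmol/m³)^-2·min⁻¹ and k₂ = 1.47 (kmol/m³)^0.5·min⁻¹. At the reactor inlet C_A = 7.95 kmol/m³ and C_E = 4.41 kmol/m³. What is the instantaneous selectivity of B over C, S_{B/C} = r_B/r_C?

S_{B/C} = r_B/r_C = (k₁·C_A^2·C_E)/(k₂·C_A^0.5) = (k₁/k₂)·C_A^1.5·C_E.
= (0.100×7.950^2×4.410) / (1.47×7.950^0.5) = 27.87/4.145 = 6.72.

6.72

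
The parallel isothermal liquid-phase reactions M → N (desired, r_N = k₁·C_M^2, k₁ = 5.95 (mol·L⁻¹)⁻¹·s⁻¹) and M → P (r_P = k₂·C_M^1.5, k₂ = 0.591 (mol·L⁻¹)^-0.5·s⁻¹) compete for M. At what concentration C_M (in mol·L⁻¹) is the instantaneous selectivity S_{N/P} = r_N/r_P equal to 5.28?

0.275 mol·L⁻¹

S_{N/P} = (k₁/k₂)·C_M^0.5 ⇒ C_M = (S·k₂/k₁)^(2).
= (5.28×0.591/5.95)^(2) = (0.5245)^(2) = 0.275 mol·L⁻¹.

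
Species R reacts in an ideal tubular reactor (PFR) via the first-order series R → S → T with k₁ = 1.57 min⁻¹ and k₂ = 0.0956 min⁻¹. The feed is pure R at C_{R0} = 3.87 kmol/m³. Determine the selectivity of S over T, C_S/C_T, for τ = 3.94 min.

For first-order series with pure R initially, C_S(τ) = k₁C_{R0}/(k₂−k₁)·(e^(−k₁τ) − e^(−k₂τ)).
e^(−k₁τ) = e^(−1.57×3.94) = e^(−6.186) = 0.002058; e^(−k₂τ) = e^(−0.3767) = 0.6861.
C_S = 1.57×3.87/(0.0956−1.57) × (0.002058−0.6861) = (-4.121)×(-0.6841) = 2.819 kmol/m³.
C_R = C_{R0}e^(−k₁τ) = 0.007966 kmol/m³, so C_T = C_{R0}−C_R−C_S = 1.043 kmol/m³; C_S/C_T = 2.70.

2.70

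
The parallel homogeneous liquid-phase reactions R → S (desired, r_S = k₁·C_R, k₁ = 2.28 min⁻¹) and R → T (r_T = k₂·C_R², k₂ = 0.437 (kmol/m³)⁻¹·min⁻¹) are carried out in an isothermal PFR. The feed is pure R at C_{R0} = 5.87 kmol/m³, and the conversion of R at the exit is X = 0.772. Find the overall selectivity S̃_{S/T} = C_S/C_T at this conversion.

1.53

C_R = C_{R0}(1−X) = 1.338 kmol/m³.
Along a PFR/batch, dC_S/dC_R = −r_S/(r_S+r_T) = −k₁/(k₁+k₂·C_R).
Integrating from C_{R0} to C_R: C_S = (2.28/0.437)·ln[(2.28+0.437·5.87)/(2.28+0.437·1.34)] = 5.217·ln(4.845/2.865) = 2.742 kmol/m³.
C_T = (C_{R0}−C_R)−C_S = 1.790 kmol/m³; S̃_{S/T} = 2.742/1.790 = 1.53.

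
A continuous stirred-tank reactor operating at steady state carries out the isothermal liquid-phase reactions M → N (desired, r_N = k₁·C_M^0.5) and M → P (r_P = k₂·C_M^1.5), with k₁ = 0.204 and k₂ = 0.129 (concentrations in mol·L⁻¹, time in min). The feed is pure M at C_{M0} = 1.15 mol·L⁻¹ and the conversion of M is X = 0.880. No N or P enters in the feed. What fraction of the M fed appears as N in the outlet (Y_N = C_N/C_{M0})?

0.809

Exit C_M = C_{M0}(1−X) = 1.15×0.120 = 0.1380 mol·L⁻¹.
Rates in a CSTR are evaluated at the outlet concentration: r_N = 0.204×0.1380^0.5 = 0.07578, r_P = 0.129×0.1380^1.5 = 0.006613.
Fraction of consumed M going to N: r_N/(r_N+r_P) = 0.9197.
C_N = 0.9197·C_{M0}·X = 0.9197×1.15×0.880 = 0.931 mol·L⁻¹; Y_N = C_N/C_{M0} = 0.809.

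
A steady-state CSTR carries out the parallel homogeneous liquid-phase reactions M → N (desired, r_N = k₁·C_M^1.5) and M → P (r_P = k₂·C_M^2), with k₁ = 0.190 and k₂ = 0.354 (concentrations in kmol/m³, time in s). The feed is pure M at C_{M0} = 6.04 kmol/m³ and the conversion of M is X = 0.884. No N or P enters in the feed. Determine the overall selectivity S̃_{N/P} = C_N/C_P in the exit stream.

0.641

Exit C_M = C_{M0}(1−X) = 6.04×0.116 = 0.7006 kmol/m³.
In a CSTR the entire volume is at exit conditions, so r_N = 0.190×0.7006^1.5 = 0.1114 and r_P = 0.354×0.7006^2 = 0.1738.
Overall selectivity = C_N/C_P = r_Nτ/(r_Pτ) = r_N/r_P = 0.641.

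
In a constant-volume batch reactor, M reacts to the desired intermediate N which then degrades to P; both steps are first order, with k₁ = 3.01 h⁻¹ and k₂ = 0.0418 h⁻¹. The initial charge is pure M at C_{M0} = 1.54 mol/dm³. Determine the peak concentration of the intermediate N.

1.45 mol/dm³

Evaluating C_N at t_opt = ln(k₂/k₁)/(k₂−k₁) gives C_{N,max}/C_{M0} = (k₁/k₂)^[k₂/(k₂−k₁)].
= (3.01/0.0418)^(0.0418/(0.0418−3.01)) = (72.01)^(-0.01408) = 0.9415.
C_{N,max} = 0.9415×1.54 = 1.45 mol/dm³.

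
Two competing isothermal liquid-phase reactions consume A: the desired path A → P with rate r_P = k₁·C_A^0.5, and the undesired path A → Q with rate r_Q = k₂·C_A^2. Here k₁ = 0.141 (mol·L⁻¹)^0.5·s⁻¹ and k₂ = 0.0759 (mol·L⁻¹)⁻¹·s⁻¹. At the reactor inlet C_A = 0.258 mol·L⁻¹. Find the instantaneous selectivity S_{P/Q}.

S_{P/Q} = r_P/r_Q = (k₁·C_A^0.5)/(k₂·C_A^2) = (k₁/k₂)·C_A^-1.5.
= (0.141×0.2580^0.5) / (0.0759×0.2580^2) = 0.07162/0.005052 = 14.2.
The undesired path is higher order in A, so low C_A (CSTR or dilute feed) favours P.

14.2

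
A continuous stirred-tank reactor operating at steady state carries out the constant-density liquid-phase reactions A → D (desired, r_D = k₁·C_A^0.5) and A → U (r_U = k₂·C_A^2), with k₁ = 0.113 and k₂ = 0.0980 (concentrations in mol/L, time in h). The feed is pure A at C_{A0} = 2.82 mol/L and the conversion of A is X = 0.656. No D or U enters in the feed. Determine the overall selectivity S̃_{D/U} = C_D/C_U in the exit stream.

Exit C_A = C_{A0}(1−X) = 2.82×0.344 = 0.9701 mol/L.
Rates in a CSTR are evaluated at the outlet concentration: r_D = 0.113×0.9701^0.5 = 0.1113, r_U = 0.0980×0.9701^2 = 0.09222.
Overall selectivity = C_D/C_U = r_Dτ/(r_Uτ) = r_D/r_U = 1.21.

1.21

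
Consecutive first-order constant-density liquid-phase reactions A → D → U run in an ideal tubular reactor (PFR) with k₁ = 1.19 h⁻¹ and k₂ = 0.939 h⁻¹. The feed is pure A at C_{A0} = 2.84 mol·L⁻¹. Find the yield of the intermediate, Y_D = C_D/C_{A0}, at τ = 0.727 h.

For first-order series with pure A initially, C_D(τ) = k₁C_{A0}/(k₂−k₁)·(e^(−k₁τ) − e^(−k₂τ)).
e^(−k₁τ) = e^(−1.19×0.727) = e^(−0.8651) = 0.4210; e^(−k₂τ) = e^(−0.6827) = 0.5053.
C_D = 1.19×2.84/(0.939−1.19) × (0.4210−0.5053) = (-13.46)×(-0.08428) = 1.135 mol·L⁻¹.
Y_D = C_D/C_{A0} = 1.135/2.84 = 0.400.

0.400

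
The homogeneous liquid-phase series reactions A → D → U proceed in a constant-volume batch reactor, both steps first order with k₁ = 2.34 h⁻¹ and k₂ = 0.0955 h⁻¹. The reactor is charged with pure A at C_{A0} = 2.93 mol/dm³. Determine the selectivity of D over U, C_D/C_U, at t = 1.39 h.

9.84

For first-order series with pure A initially, C_D(t) = k₁C_{A0}/(k₂−k₁)·(e^(−k₁t) − e^(−k₂t)).
e^(−k₁t) = e^(−2.34×1.39) = e^(−3.253) = 0.03867; e^(−k₂t) = e^(−0.1327) = 0.8757.
C_D = 2.34×2.93/(0.0955−2.34) × (0.03867−0.8757) = (-3.055)×(-0.8370) = 2.557 mol/dm³.
C_A = C_{A0}e^(−k₁t) = 0.1133 mol/dm³, so C_U = C_{A0}−C_A−C_D = 0.2599 mol/dm³; C_D/C_U = 9.84.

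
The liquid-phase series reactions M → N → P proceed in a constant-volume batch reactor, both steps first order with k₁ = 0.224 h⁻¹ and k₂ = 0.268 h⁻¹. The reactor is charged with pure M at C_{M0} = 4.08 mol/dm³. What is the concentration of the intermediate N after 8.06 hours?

1.02 mol/dm³

For first-order series with pure M initially, C_N(t) = k₁C_{M0}/(k₂−k₁)·(e^(−k₁t) − e^(−k₂t)).
e^(−k₁t) = e^(−0.224×8.06) = e^(−1.805) = 0.1644; e^(−k₂t) = e^(−2.160) = 0.1153.
C_N = 0.224×4.08/(0.268−0.224) × (0.1644−0.1153) = 20.77×0.04909 = 1.020 mol/dm³.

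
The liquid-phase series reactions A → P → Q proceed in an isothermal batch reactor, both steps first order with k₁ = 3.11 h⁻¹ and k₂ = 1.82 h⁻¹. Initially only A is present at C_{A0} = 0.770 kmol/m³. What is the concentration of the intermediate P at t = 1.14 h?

Solving the coupled first-order balances gives C_P(t) = [k₁/(k₂−k₁)]·C_{A0}·(e^(−k₁t) − e^(−k₂t)).
e^(−k₁t) = e^(−3.11×1.14) = e^(−3.545) = 0.02886; e^(−k₂t) = e^(−2.075) = 0.1256.
C_P = 3.11×0.770/(1.82−3.11) × (0.02886−0.1256) = (-1.856)×(-0.09672) = 0.1796 kmol/m³.

0.180 kmol/m³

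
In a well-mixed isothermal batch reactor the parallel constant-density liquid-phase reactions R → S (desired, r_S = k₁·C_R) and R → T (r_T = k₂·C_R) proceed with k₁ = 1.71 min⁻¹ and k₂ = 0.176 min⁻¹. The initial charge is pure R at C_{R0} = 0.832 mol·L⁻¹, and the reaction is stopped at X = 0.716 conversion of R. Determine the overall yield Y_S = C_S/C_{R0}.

0.649

C_R = C_{R0}(1−X) = 0.2363 mol·L⁻¹.
Both paths are first order in R, so the instantaneous fraction to S is constant: dC_S/d(−C_R) = k₁/(k₁+k₂) = 0.9067.
C_S = 0.9067·(C_{R0}−C_R) = 0.9067×0.5957 = 0.540 mol·L⁻¹.
Y_S = C_S/C_{R0} = 0.5401/0.832 = 0.649.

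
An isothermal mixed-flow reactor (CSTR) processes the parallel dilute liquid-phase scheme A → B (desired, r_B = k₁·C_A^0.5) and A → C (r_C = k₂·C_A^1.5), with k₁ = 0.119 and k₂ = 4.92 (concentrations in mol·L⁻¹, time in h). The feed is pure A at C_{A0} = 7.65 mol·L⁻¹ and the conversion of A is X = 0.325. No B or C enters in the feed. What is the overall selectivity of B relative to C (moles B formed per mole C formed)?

Exit C_A = C_{A0}(1−X) = 7.65×0.675 = 5.164 mol·L⁻¹.
In a CSTR the entire volume is at exit conditions, so r_B = 0.119×5.164^0.5 = 0.2704 and r_C = 4.92×5.164^1.5 = 57.73.
Overall selectivity = C_B/C_C = r_Bτ/(r_Cτ) = r_B/r_C = 0.00468.

0.00468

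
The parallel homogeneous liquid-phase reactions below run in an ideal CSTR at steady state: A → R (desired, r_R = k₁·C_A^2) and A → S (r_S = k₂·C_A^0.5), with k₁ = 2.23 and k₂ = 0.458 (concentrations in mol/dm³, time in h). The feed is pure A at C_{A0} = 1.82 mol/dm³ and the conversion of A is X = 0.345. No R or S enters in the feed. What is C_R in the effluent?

Exit C_A = C_{A0}(1−X) = 1.82×0.655 = 1.192 mol/dm³.
Rates in a CSTR are evaluated at the outlet concentration: r_R = 2.23×1.192^2 = 3.169, r_S = 0.458×1.192^0.5 = 0.5001.
Fraction of consumed A going to R: r_R/(r_R+r_S) = 0.8637.
C_R = 0.8637·C_{A0}·X = 0.8637×1.82×0.345 = 0.542 mol/dm³.

0.542 mol/dm³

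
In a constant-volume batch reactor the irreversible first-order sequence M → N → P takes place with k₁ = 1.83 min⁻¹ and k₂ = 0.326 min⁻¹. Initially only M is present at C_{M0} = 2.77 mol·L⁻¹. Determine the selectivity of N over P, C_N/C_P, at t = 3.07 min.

Solving the coupled first-order balances gives C_N(t) = [k₁/(k₂−k₁)]·C_{M0}·(e^(−k₁t) − e^(−k₂t)).
e^(−k₁t) = e^(−1.83×3.07) = e^(−5.618) = 0.003632; e^(−k₂t) = e^(−1.001) = 0.3676.
C_N = 1.83×2.77/(0.326−1.83) × (0.003632−0.3676) = (-3.370)×(-0.3639) = 1.227 mol·L⁻¹.
C_M = C_{M0}e^(−k₁t) = 0.01006 mol·L⁻¹, so C_P = C_{M0}−C_M−C_N = 1.533 mol·L⁻¹; C_N/C_P = 0.800.

0.800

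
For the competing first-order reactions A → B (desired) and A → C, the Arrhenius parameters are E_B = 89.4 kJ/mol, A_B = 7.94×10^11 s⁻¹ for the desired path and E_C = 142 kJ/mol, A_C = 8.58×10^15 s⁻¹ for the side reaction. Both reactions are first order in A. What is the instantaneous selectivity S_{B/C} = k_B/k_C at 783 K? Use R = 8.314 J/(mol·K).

0.299

With equal orders, S_{B/C} = k_B/k_C = (A_B/A_C)·exp[(E_C−E_B)/(RT)].
(E_C−E_B)/(RT) = (142−89.4)×10³/(8.314×783) = 52600/6510 = 8.080.
k_B/k_C = (7.94×10^11/8.58×10^15)·exp(8.080) = 9.254×10^-5 × 3229 = 0.299.
Since E_B < E_C, lowering the temperature improves selectivity toward B.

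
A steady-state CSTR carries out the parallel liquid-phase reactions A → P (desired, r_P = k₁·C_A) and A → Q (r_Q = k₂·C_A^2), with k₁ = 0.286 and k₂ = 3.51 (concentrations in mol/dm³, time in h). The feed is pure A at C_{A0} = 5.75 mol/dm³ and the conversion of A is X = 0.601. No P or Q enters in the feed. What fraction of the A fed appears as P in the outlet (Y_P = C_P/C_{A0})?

Exit C_A = C_{A0}(1−X) = 5.75×0.399 = 2.294 mol/dm³.
Rates in a CSTR are evaluated at the outlet concentration: r_P = 0.286×2.294 = 0.6562, r_Q = 3.51×2.294^2 = 18.48.
Fraction of consumed A going to P: r_P/(r_P+r_Q) = 0.03430.
C_P = 0.03430·C_{A0}·X = 0.03430×5.75×0.601 = 0.119 mol/dm³; Y_P = C_P/C_{A0} = 0.0206.

0.0206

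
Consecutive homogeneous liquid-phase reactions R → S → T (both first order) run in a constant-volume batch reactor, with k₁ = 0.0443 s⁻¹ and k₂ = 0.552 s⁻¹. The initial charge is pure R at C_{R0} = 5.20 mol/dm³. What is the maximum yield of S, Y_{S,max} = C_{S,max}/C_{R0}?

At the optimum, C_{S,max}/C_{R0} = (k₁/k₂)^[k₂/(k₂−k₁)].
= (0.0443/0.552)^(0.552/(0.552−0.0443)) = (0.08025)^(1.087) = 0.06440.

0.0644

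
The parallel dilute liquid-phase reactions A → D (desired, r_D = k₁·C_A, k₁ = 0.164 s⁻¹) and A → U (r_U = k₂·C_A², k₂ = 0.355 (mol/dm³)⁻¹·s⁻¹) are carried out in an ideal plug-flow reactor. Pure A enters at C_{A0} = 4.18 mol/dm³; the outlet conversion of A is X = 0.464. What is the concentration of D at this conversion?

0.250 mol/dm³

C_A = C_{A0}(1−X) = 2.240 mol/dm³.
Along a PFR/batch, dC_D/dC_A = −r_D/(r_D+r_U) = −k₁/(k₁+k₂·C_A).
Integrating from C_{A0} to C_A: C_D = (0.164/0.355)·ln[(0.164+0.355·4.18)/(0.164+0.355·2.24)] = 0.4620·ln(1.648/0.9594) = 0.2499 mol/dm³.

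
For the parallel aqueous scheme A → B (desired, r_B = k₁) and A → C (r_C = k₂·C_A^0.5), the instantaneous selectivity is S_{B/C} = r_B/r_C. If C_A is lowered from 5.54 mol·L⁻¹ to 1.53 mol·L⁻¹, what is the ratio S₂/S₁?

S_{B/C} = (k₁/k₂)·C_A^-0.5, so S₂/S₁ = (C_{A,2}/C_{A,1})^-0.5.
= (1.53/5.54)^(-0.5) = (0.2762)^(-0.5) = 1.90.

1.90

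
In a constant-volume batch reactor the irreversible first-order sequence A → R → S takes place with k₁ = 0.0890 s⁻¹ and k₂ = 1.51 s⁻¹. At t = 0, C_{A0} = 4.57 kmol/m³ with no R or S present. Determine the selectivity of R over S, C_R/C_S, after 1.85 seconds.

The intermediate concentration in a first-order A→B→C sequence is C_R = k₁C_{A0}(e^(−k₁t) − e^(−k₂t))/(k₂−k₁).
e^(−k₁t) = e^(−0.0890×1.85) = e^(−0.1646) = 0.8482; e^(−k₂t) = e^(−2.794) = 0.06121.
C_R = 0.0890×4.57/(1.51−0.0890) × (0.8482−0.06121) = 0.2862×0.7870 = 0.2253 kmol/m³.
C_A = C_{A0}e^(−k₁t) = 3.876 kmol/m³, so C_S = C_{A0}−C_A−C_R = 0.4685 kmol/m³; C_R/C_S = 0.481.

0.481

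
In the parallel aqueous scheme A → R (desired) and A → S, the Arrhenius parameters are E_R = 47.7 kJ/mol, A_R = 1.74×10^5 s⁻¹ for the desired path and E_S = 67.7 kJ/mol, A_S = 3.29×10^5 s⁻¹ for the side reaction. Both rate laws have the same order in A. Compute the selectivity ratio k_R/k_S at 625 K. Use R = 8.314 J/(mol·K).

k_R/k_S = (A_R/A_S)·exp[−(E_R−E_S)/(RT)] = (A_R/A_S)·exp[(E_S−E_R)/(RT)].
(E_S−E_R)/(RT) = (67.7−47.7)×10³/(8.314×625) = 20000/5196 = 3.849.
k_R/k_S = (1.74×10^5/3.29×10^5)·exp(3.849) = 0.5289 × 46.94 = 24.8.

24.8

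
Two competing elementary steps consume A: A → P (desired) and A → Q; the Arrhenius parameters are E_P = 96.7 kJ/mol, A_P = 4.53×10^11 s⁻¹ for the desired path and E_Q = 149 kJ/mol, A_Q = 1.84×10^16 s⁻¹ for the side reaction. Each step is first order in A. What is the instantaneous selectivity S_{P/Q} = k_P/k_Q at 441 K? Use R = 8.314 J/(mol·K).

38.6

k_P/k_Q = (A_P/A_Q)·exp[−(E_P−E_Q)/(RT)] = (A_P/A_Q)·exp[(E_Q−E_P)/(RT)].
(E_Q−E_P)/(RT) = (149−96.7)×10³/(8.314×441) = 52300/3666 = 14.26.
k_P/k_Q = (4.53×10^11/1.84×10^16)·exp(14.26) = 2.462×10^-5 × 1.567×10^6 = 38.6.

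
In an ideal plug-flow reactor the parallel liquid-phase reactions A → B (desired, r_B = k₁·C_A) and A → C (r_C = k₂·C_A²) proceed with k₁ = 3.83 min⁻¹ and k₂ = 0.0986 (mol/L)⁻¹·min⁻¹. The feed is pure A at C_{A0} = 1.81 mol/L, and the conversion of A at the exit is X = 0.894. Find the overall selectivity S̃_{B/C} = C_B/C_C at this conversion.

39.0

C_A = C_{A0}(1−X) = 0.1919 mol/L.
Along a PFR/batch, dC_B/dC_A = −r_B/(r_B+r_C) = −k₁/(k₁+k₂·C_A).
Integrating from C_{A0} to C_A: C_B = (3.83/0.0986)·ln[(3.83+0.0986·1.81)/(3.83+0.0986·0.192)] = 38.84·ln(4.008/3.849) = 1.578 mol/L.
C_C = (C_{A0}−C_A)−C_B = 0.04043 mol/L; S̃_{B/C} = 1.578/0.04043 = 39.0.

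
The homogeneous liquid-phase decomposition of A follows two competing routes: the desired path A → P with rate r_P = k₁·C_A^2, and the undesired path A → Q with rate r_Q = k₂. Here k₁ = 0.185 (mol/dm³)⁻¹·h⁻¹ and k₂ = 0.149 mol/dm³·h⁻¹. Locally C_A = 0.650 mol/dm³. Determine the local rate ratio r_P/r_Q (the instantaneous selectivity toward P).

S_{P/Q} = r_P/r_Q = (k₁·C_A^2)/(k₂) = (k₁/k₂)·C_A^2.
= (0.185×0.6500^2) / (0.149) = 0.07816/0.1490 = 0.525.
Since the desired path is higher order in A, keeping C_A high (PFR or concentrated feed) favours P.

0.525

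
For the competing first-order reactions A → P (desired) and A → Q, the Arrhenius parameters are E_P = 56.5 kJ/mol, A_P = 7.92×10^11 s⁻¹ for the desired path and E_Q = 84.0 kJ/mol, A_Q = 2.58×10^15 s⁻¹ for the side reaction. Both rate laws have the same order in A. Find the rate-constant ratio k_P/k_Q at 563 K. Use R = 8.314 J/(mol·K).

Since both paths have the same order in A, the concentration cancels and S_{P/Q} = k_P/k_Q = (A_P/A_Q)·exp[(E_Q−E_P)/(RT)].
(E_Q−E_P)/(RT) = (84.0−56.5)×10³/(8.314×563) = 27500/4681 = 5.875.
k_P/k_Q = (7.92×10^11/2.58×10^15)·exp(5.875) = 3.070×10^-4 × 356.1 = 0.109.

0.109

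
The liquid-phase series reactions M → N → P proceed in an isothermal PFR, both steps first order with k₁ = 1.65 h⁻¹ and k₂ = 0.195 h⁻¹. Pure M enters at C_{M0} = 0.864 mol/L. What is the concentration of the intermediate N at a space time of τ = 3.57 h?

0.486 mol/L

For first-order series with pure M initially, C_N(τ) = k₁C_{M0}/(k₂−k₁)·(e^(−k₁τ) − e^(−k₂τ)).
e^(−k₁τ) = e^(−1.65×3.57) = e^(−5.890) = 0.002766; e^(−k₂τ) = e^(−0.6962) = 0.4985.
C_N = 1.65×0.864/(0.195−1.65) × (0.002766−0.4985) = (-0.9798)×(-0.4957) = 0.4857 mol/L.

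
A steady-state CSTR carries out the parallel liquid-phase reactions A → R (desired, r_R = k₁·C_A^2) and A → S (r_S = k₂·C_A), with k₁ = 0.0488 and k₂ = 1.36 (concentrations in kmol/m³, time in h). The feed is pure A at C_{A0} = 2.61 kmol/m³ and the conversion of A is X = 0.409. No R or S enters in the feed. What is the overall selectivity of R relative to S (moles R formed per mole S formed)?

Exit C_A = C_{A0}(1−X) = 2.61×0.591 = 1.543 kmol/m³.
A CSTR operates uniformly at the exit composition, giving r_R = 0.1161 and r_S = 2.098 (each k·C_A^n at C_A = 1.543).
Overall selectivity = C_R/C_S = r_Rτ/(r_Sτ) = r_R/r_S = 0.0553.

0.0553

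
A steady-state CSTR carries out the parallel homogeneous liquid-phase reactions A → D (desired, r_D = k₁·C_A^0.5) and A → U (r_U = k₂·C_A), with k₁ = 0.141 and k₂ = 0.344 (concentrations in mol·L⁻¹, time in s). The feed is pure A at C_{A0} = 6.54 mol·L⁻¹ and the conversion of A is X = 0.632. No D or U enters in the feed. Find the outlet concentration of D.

Exit C_A = C_{A0}(1−X) = 6.54×0.368 = 2.407 mol·L⁻¹.
In a CSTR the entire volume is at exit conditions, so r_D = 0.141×2.407^0.5 = 0.2187 and r_U = 0.344×2.407 = 0.8279.
Fraction of consumed A going to D: r_D/(r_D+r_U) = 0.2090.
C_D = 0.2090·C_{A0}·X = 0.2090×6.54×0.632 = 0.864 mol·L⁻¹.

0.864 mol·L⁻¹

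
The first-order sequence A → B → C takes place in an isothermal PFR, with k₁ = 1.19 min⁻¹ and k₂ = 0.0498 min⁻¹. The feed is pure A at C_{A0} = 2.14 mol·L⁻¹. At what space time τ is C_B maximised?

For first-order series the maximum of C_B occurs at τ_opt = ln(k₂/k₁)/(k₂−k₁).
= ln(0.0498/1.19)/(0.0498−1.19) = ln(0.04185)/-1.140 = -3.174/-1.140 = 2.78 min.

2.78 min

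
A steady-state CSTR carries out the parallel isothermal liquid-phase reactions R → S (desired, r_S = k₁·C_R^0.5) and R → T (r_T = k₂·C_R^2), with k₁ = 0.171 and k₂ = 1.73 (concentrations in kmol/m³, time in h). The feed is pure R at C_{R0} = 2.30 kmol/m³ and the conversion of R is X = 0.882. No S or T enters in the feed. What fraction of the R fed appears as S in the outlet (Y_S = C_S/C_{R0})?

Exit C_R = C_{R0}(1−X) = 2.30×0.118 = 0.2714 kmol/m³.
Rates in a CSTR are evaluated at the outlet concentration: r_S = 0.171×0.2714^0.5 = 0.08908, r_T = 1.73×0.2714^2 = 0.1274.
Fraction of consumed R going to S: r_S/(r_S+r_T) = 0.4115.
C_S = 0.4115·C_{R0}·X = 0.4115×2.30×0.882 = 0.835 kmol/m³; Y_S = C_S/C_{R0} = 0.363.

0.363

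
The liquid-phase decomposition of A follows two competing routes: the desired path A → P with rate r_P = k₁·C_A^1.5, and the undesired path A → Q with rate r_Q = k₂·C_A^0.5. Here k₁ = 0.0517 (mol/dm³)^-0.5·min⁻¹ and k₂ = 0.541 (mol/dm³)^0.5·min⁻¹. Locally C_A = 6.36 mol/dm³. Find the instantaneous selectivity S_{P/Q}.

S_{P/Q} = r_P/r_Q = (k₁·C_A^1.5)/(k₂·C_A^0.5) = (k₁/k₂)·C_A.
= (0.0517×6.360^1.5) / (0.541×6.360^0.5) = 0.8292/1.364 = 0.608.

0.608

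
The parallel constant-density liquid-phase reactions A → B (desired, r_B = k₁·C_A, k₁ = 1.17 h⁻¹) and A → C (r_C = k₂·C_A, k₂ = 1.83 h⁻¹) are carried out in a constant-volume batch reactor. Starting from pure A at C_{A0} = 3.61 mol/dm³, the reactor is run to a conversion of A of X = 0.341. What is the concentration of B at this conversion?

C_A = C_{A0}(1−X) = 2.379 mol/dm³.
Both paths are first order in A, so the instantaneous fraction to B is constant: dC_B/d(−C_A) = k₁/(k₁+k₂) = 0.3900.
C_B = 0.3900·(C_{A0}−C_A) = 0.3900×1.231 = 0.480 mol/dm³.

0.480 mol/dm³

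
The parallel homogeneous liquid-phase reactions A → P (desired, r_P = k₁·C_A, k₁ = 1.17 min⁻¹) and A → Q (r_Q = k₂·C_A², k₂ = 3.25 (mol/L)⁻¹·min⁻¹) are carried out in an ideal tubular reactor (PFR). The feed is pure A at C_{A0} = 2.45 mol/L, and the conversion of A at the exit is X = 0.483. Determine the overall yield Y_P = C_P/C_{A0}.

0.0803

C_A = C_{A0}(1−X) = 1.267 mol/L.
Along a PFR/batch, dC_P/dC_A = −r_P/(r_P+r_Q) = −k₁/(k₁+k₂·C_A).
Integrating from C_{A0} to C_A: C_P = (1.17/3.25)·ln[(1.17+3.25·2.45)/(1.17+3.25·1.27)] = 0.3600·ln(9.133/5.287) = 0.1968 mol/L.
Y_P = C_P/C_{A0} = 0.1968/2.45 = 0.0803.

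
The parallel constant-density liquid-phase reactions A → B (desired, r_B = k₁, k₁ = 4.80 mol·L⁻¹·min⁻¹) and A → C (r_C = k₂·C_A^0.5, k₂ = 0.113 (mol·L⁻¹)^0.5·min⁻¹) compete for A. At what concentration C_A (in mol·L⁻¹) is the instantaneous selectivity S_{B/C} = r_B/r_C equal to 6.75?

39.6 mol·L⁻¹

S_{B/C} = (k₁/k₂)·C_A^-0.5 ⇒ C_A = (S·k₂/k₁)^(-2).
= (6.75×0.113/4.80)^(-2) = (0.1589)^(-2) = 39.6 mol·L⁻¹.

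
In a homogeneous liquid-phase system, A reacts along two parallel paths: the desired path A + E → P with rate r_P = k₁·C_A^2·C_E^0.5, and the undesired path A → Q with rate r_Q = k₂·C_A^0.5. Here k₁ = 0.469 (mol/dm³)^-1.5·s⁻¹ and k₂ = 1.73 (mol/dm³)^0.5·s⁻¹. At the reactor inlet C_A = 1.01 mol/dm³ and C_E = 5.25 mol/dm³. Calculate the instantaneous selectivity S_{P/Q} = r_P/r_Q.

0.631

S_{P/Q} = r_P/r_Q = (k₁·C_A^2·C_E^0.5)/(k₂·C_A^0.5) = (k₁/k₂)·C_A^1.5·C_E^0.5.
= (0.469×1.010^2×5.250^0.5) / (1.73×1.010^0.5) = 1.096/1.739 = 0.631.
Since the desired path is higher order in A, keeping C_A high (PFR or concentrated feed) favours P.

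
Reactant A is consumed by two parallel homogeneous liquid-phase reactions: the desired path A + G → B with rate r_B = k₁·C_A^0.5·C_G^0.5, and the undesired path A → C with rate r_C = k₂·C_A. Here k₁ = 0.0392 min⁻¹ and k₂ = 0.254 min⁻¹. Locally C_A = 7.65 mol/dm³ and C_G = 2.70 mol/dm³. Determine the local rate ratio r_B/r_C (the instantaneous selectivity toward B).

S_{B/C} = r_B/r_C = (k₁·C_A^0.5·C_G^0.5)/(k₂·C_A) = (k₁/k₂)·C_A^-0.5·C_G^0.5.
= (0.0392×7.650^0.5×2.700^0.5) / (0.254×7.650) = 0.1782/1.943 = 0.0917.
The undesired path is higher order in A, so low C_A (CSTR or dilute feed) favours B.

0.0917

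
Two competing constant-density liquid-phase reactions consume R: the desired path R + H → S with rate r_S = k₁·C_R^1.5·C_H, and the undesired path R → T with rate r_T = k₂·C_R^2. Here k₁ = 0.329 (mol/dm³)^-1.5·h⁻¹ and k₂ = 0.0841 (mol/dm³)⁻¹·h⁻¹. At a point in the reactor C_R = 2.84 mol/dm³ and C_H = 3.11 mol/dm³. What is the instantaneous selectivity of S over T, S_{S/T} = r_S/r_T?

S_{S/T} = r_S/r_T = (k₁·C_R^1.5·C_H)/(k₂·C_R^2) = (k₁/k₂)·C_R^-0.5·C_H.
= (0.329×2.840^1.5×3.110) / (0.0841×2.840^2) = 4.897/0.6783 = 7.22.

7.22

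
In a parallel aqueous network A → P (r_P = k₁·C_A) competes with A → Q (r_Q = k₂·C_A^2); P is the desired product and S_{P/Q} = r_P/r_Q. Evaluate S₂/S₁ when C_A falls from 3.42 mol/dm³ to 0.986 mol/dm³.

S_{P/Q} = (k₁/k₂)·C_A⁻¹, so S₂/S₁ = (C_{A,2}/C_{A,1})⁻¹.
= 3.42/0.986 = 3.47.

3.47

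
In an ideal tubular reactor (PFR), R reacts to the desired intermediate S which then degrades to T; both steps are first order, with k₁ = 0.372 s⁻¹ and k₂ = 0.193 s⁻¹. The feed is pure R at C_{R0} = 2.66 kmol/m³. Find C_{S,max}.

1.31 kmol/m³

For a first-order series the maximum intermediate yield is C_{S,max}/C_{R0} = (k₁/k₂)^[k₂/(k₂−k₁)].
= (0.372/0.193)^(0.193/(0.193−0.372)) = (1.927)^(-1.078) = 0.4929.
C_{S,max} = 0.4929×2.66 = 1.31 kmol/m³.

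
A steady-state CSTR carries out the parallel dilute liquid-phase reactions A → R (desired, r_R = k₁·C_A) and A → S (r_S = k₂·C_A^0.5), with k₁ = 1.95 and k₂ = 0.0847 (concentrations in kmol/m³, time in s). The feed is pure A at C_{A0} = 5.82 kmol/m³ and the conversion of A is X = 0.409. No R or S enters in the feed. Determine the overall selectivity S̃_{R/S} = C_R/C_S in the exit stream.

Exit C_A = C_{A0}(1−X) = 5.82×0.591 = 3.440 kmol/m³.
A CSTR operates uniformly at the exit composition, giving r_R = 6.707 and r_S = 0.1571 (each k·C_A^n at C_A = 3.440).
Overall selectivity = C_R/C_S = r_Rτ/(r_Sτ) = r_R/r_S = 42.7.

42.7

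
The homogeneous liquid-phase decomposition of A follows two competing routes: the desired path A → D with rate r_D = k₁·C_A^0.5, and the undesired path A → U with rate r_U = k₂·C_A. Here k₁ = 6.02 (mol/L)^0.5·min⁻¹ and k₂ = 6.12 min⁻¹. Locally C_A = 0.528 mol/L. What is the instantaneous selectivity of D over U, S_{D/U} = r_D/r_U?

S_{D/U} = r_D/r_U = (k₁·C_A^0.5)/(k₂·C_A) = (k₁/k₂)·C_A^-0.5.
= (6.02×0.5280^0.5) / (6.12×0.5280) = 4.374/3.231 = 1.35.
The undesired path is higher order in A, so low C_A (CSTR or dilute feed) favours D.

1.35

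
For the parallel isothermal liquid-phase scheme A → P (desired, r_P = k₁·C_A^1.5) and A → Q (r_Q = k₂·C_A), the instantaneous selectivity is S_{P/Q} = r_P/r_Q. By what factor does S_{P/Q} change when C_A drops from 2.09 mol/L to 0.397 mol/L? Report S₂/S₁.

0.436

S_{P/Q} = (k₁/k₂)·C_A^0.5, so S₂/S₁ = (C_{A,2}/C_{A,1})^0.5.
= (0.397/2.09)^0.5 = (0.1900)^0.5 = 0.436.
Selectivity toward P falls as C_A falls — high-concentration operation is favoured.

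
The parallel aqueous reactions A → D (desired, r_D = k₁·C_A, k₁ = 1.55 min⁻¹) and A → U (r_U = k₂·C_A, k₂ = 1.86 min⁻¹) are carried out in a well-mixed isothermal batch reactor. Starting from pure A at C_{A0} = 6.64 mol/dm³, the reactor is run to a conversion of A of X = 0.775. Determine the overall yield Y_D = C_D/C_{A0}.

0.352

C_A = C_{A0}(1−X) = 1.494 mol/dm³.
Both paths are first order in A, so the instantaneous fraction to D is constant: dC_D/d(−C_A) = k₁/(k₁+k₂) = 0.4545.
C_D = 0.4545·(C_{A0}−C_A) = 0.4545×5.146 = 2.34 mol/dm³.
Y_D = C_D/C_{A0} = 2.339/6.64 = 0.352.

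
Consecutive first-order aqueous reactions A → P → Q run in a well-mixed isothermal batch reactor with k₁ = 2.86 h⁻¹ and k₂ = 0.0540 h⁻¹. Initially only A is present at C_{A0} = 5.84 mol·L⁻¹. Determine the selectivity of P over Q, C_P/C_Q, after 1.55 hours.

Solving the coupled first-order balances gives C_P(t) = [k₁/(k₂−k₁)]·C_{A0}·(e^(−k₁t) − e^(−k₂t)).
e^(−k₁t) = e^(−2.86×1.55) = e^(−4.433) = 0.01188; e^(−k₂t) = e^(−0.08370) = 0.9197.
C_P = 2.86×5.84/(0.0540−2.86) × (0.01188−0.9197) = (-5.952)×(-0.9078) = 5.404 mol·L⁻¹.
C_A = C_{A0}e^(−k₁t) = 0.06937 mol·L⁻¹, so C_Q = C_{A0}−C_A−C_P = 0.3669 mol·L⁻¹; C_P/C_Q = 14.7.

14.7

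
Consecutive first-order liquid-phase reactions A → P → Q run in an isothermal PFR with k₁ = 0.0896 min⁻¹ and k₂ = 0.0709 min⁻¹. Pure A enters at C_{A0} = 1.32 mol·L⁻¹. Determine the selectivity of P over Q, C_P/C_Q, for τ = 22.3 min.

For first-order series with pure A initially, C_P(τ) = k₁C_{A0}/(k₂−k₁)·(e^(−k₁τ) − e^(−k₂τ)).
e^(−k₁τ) = e^(−0.0896×22.3) = e^(−1.998) = 0.1356; e^(−k₂τ) = e^(−1.581) = 0.2058.
C_P = 0.0896×1.32/(0.0709−0.0896) × (0.1356−0.2058) = (-6.325)×(-0.07016) = 0.4437 mol·L⁻¹.
C_A = C_{A0}e^(−k₁τ) = 0.1790 mol·L⁻¹, so C_Q = C_{A0}−C_A−C_P = 0.6973 mol·L⁻¹; C_P/C_Q = 0.636.

0.636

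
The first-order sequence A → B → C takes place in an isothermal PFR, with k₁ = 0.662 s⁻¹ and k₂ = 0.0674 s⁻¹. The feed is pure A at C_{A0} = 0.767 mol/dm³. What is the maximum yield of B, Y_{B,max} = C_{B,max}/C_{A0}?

At the optimum, C_{B,max}/C_{A0} = (k₁/k₂)^[k₂/(k₂−k₁)].
= (0.662/0.0674)^(0.0674/(0.0674−0.662)) = (9.822)^(-0.1134) = 0.7718.

0.772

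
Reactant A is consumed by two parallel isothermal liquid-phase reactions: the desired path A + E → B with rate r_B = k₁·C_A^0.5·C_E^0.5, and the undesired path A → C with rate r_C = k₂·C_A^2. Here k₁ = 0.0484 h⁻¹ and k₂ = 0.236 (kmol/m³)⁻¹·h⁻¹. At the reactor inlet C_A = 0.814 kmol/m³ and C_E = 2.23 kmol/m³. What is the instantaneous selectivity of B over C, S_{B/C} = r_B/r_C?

S_{B/C} = r_B/r_C = (k₁·C_A^0.5·C_E^0.5)/(k₂·C_A^2) = (k₁/k₂)·C_A^-1.5·C_E^0.5.
= (0.0484×0.8140^0.5×2.230^0.5) / (0.236×0.8140^2) = 0.06521/0.1564 = 0.417.
The undesired path is higher order in A, so low C_A (CSTR or dilute feed) favours B.

0.417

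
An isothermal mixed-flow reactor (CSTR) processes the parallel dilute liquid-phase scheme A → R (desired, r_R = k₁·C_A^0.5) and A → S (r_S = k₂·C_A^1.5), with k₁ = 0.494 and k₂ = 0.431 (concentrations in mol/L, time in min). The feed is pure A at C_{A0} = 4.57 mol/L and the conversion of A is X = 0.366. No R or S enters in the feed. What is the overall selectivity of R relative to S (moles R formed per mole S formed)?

0.396

Exit C_A = C_{A0}(1−X) = 4.57×0.634 = 2.897 mol/L.
Rates in a CSTR are evaluated at the outlet concentration: r_R = 0.494×2.897^0.5 = 0.8409, r_S = 0.431×2.897^1.5 = 2.126.
Overall selectivity = C_R/C_S = r_Rτ/(r_Sτ) = r_R/r_S = 0.396.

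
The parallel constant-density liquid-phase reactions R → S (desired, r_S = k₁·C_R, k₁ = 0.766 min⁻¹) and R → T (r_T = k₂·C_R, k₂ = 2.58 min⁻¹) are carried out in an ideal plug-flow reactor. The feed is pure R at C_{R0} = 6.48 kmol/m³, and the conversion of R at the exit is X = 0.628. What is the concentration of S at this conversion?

C_R = C_{R0}(1−X) = 2.411 kmol/m³.
Both paths are first order in R, so the instantaneous fraction to S is constant: dC_S/d(−C_R) = k₁/(k₁+k₂) = 0.2289.
C_S = 0.2289·(C_{R0}−C_R) = 0.2289×4.069 = 0.932 kmol/m³.

0.932 kmol/m³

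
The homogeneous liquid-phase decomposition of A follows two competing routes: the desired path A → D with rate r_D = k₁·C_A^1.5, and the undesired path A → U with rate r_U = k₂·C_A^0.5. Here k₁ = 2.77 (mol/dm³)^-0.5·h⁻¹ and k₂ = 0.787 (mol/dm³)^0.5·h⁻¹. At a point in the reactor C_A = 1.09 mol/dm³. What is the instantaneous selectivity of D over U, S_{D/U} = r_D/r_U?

3.84

S_{D/U} = r_D/r_U = (k₁·C_A^1.5)/(k₂·C_A^0.5) = (k₁/k₂)·C_A.
= (2.77×1.090^1.5) / (0.787×1.090^0.5) = 3.152/0.8217 = 3.84.
Since the desired path is higher order in A, keeping C_A high (PFR or concentrated feed) favours D.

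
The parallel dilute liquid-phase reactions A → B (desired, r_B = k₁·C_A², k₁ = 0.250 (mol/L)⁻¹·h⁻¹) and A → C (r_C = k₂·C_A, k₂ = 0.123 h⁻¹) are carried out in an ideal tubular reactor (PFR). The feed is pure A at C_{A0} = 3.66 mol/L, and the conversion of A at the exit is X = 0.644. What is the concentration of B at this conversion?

C_A = C_{A0}(1−X) = 1.303 mol/L.
Along a PFR/batch, dC_C/dC_A = −r_C/(r_B+r_C) = −k₂/(k₂+k₁·C_A).
Integrating from C_{A0} to C_A: C_C = (0.123/0.250)·ln[(0.123+0.250·3.66)/(0.123+0.250·1.30)] = 0.4920·ln(1.038/0.4487) = 0.4126 mol/L.
Then C_B = (C_{A0}−C_A) − C_C = 2.357 − 0.4126 = 1.944 mol/L.

1.94 mol/L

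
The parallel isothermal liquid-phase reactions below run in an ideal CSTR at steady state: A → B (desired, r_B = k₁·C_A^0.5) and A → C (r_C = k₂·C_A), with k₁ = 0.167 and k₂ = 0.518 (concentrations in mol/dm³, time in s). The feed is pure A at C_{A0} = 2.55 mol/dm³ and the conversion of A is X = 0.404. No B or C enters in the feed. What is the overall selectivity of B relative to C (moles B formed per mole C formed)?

0.262

Exit C_A = C_{A0}(1−X) = 2.55×0.596 = 1.520 mol/dm³.
A CSTR operates uniformly at the exit composition, giving r_B = 0.2059 and r_C = 0.7873 (each k·C_A^n at C_A = 1.520).
Overall selectivity = C_B/C_C = r_Bτ/(r_Cτ) = r_B/r_C = 0.262.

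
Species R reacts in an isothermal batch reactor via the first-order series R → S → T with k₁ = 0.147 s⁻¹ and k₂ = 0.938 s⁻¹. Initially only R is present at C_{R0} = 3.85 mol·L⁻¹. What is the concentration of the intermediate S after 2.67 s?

Solving the coupled first-order balances gives C_S(t) = [k₁/(k₂−k₁)]·C_{R0}·(e^(−k₁t) − e^(−k₂t)).
e^(−k₁t) = e^(−0.147×2.67) = e^(−0.3925) = 0.6754; e^(−k₂t) = e^(−2.504) = 0.08172.
C_S = 0.147×3.85/(0.938−0.147) × (0.6754−0.08172) = 0.7155×0.5937 = 0.4248 mol·L⁻¹.

0.425 mol·L⁻¹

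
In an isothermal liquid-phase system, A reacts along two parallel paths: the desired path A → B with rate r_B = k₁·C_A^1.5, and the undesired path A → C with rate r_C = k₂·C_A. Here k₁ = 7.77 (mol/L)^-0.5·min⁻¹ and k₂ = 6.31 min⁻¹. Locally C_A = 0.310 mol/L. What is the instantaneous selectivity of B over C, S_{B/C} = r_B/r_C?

0.686

S_{B/C} = r_B/r_C = (k₁·C_A^1.5)/(k₂·C_A) = (k₁/k₂)·C_A^0.5.
= (7.77×0.3100^1.5) / (6.31×0.3100) = 1.341/1.956 = 0.686.
Since the desired path is higher order in A, keeping C_A high (PFR or concentrated feed) favours B.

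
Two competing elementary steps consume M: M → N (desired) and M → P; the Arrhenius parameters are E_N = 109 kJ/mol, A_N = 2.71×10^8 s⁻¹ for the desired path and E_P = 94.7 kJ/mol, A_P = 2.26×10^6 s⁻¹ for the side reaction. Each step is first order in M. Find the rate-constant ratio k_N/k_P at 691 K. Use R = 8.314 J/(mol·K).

k_N/k_P = (A_N/A_P)·exp[−(E_N−E_P)/(RT)] = (A_N/A_P)·exp[(E_P−E_N)/(RT)].
(E_P−E_N)/(RT) = (94.7−109)×10³/(8.314×691) = -14300/5745 = -2.489.
k_N/k_P = (2.71×10^8/2.26×10^6)·exp(-2.489) = 119.9 × 0.08298 = 9.95.

9.95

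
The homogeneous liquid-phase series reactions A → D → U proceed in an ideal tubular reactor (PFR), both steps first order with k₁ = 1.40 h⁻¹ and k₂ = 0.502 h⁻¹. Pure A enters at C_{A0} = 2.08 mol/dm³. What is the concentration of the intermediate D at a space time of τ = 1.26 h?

1.17 mol/dm³

For first-order series with pure A initially, C_D(τ) = k₁C_{A0}/(k₂−k₁)·(e^(−k₁τ) − e^(−k₂τ)).
e^(−k₁τ) = e^(−1.40×1.26) = e^(−1.764) = 0.1714; e^(−k₂τ) = e^(−0.6325) = 0.5313.
C_D = 1.40×2.08/(0.502−1.40) × (0.1714−0.5313) = (-3.243)×(-0.3599) = 1.167 mol/dm³.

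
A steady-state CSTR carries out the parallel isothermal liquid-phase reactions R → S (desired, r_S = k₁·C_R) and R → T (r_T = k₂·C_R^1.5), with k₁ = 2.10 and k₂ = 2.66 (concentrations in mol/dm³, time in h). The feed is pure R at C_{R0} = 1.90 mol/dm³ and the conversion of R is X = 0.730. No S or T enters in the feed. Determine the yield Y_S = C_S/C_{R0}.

0.383

Exit C_R = C_{R0}(1−X) = 1.90×0.270 = 0.5130 mol/dm³.
Rates in a CSTR are evaluated at the outlet concentration: r_S = 2.10×0.5130 = 1.077, r_T = 2.66×0.5130^1.5 = 0.9774.
Fraction of consumed R going to S: r_S/(r_S+r_T) = 0.5243.
C_S = 0.5243·C_{R0}·X = 0.5243×1.90×0.730 = 0.727 mol/dm³; Y_S = C_S/C_{R0} = 0.383.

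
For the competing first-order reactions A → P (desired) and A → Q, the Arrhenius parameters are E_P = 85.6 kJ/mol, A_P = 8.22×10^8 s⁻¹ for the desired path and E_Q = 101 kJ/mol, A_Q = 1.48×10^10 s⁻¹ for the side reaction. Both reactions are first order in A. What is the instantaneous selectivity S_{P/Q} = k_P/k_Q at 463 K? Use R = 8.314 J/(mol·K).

3.03

With equal orders, S_{P/Q} = k_P/k_Q = (A_P/A_Q)·exp[(E_Q−E_P)/(RT)].
(E_Q−E_P)/(RT) = (101−85.6)×10³/(8.314×463) = 15400/3849 = 4.001.
k_P/k_Q = (8.22×10^8/1.48×10^10)·exp(4.001) = 0.05554 × 54.63 = 3.03.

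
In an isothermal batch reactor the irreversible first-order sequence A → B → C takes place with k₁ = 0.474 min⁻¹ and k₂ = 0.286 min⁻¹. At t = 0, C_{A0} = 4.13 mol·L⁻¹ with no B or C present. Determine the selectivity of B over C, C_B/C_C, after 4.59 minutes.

Solving the coupled first-order balances gives C_B(t) = [k₁/(k₂−k₁)]·C_{A0}·(e^(−k₁t) − e^(−k₂t)).
e^(−k₁t) = e^(−0.474×4.59) = e^(−2.176) = 0.1135; e^(−k₂t) = e^(−1.313) = 0.2691.
C_B = 0.474×4.13/(0.286−0.474) × (0.1135−0.2691) = (-10.41)×(-0.1555) = 1.620 mol·L⁻¹.
C_A = C_{A0}e^(−k₁t) = 0.4689 mol·L⁻¹, so C_C = C_{A0}−C_A−C_B = 2.041 mol·L⁻¹; C_B/C_C = 0.793.

0.793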